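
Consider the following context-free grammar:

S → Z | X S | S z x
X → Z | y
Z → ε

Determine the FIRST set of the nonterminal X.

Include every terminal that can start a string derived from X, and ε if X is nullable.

We compute FIRST(X) using the standard algorithm.
FIRST(S) = {y, z, ε}
FIRST(X) = {y, ε}
FIRST(Z) = {ε}
Therefore, FIRST(X) = {y, ε}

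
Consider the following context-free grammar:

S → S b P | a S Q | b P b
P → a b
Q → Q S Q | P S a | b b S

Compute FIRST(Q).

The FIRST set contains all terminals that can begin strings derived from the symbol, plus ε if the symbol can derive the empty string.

We compute FIRST(Q) using the standard algorithm.
FIRST(P) = {a}
FIRST(Q) = {a, b}
FIRST(S) = {a, b}
Therefore, FIRST(Q) = {a, b}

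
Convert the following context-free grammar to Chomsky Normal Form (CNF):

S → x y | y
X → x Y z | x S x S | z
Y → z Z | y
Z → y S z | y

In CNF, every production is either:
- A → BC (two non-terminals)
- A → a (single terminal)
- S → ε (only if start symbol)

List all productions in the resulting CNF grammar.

TX → x; TY → y; S → y; TZ → z; X → z; Y → y; Z → y; S → TX TY; X → TX X0; X0 → Y TZ; X → TX X1; X1 → S X2; X2 → TX S; Y → TZ Z; Z → TY X3; X3 → S TZ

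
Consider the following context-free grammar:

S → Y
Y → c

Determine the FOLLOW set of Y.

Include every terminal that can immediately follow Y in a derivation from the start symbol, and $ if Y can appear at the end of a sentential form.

We compute FOLLOW(Y) using the standard algorithm.
FOLLOW(S) starts with {$}.
FIRST(S) = {c}
FIRST(Y) = {c}
FOLLOW(S) = {$}
FOLLOW(Y) = {$}
Therefore, FOLLOW(Y) = {$}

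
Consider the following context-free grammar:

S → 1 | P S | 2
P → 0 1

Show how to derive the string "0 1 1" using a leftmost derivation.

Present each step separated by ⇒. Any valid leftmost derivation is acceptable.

S ⇒ P S ⇒ 0 1 S ⇒ 0 1 1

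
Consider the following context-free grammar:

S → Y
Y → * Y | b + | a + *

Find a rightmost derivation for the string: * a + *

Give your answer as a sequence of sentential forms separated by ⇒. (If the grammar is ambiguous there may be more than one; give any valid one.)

S ⇒ Y ⇒ * Y ⇒ * a + *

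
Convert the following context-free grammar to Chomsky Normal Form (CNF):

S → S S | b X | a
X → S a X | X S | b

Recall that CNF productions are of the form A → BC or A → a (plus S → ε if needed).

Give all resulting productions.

TB → b; S → a; TA → a; X → b; S → S S; S → TB X; X → S X0; X0 → TA X; X → X S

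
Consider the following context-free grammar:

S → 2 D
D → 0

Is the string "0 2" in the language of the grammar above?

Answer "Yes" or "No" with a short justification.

No - no valid derivation exists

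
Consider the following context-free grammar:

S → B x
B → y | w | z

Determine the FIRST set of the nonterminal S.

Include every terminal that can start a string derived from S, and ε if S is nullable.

We compute FIRST(S) using the standard algorithm.
FIRST(B) = {w, y, z}
FIRST(S) = {w, y, z}
Therefore, FIRST(S) = {w, y, z}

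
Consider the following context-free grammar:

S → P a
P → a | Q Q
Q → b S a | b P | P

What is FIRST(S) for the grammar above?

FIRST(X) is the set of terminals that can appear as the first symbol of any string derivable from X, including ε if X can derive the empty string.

We compute FIRST(S) using the standard algorithm.
FIRST(P) = {a, b}
FIRST(Q) = {a, b}
FIRST(S) = {a, b}
Therefore, FIRST(S) = {a, b}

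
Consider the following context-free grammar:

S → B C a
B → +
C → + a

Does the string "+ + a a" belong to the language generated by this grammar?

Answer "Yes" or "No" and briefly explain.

Yes - a valid derivation exists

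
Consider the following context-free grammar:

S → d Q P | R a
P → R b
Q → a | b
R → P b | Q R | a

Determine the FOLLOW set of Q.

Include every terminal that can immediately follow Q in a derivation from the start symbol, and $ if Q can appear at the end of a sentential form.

We compute FOLLOW(Q) using the standard algorithm.
FOLLOW(S) starts with {$}.
FIRST(P) = {a, b}
FIRST(Q) = {a, b}
FIRST(R) = {a, b}
FIRST(S) = {a, b, d}
FOLLOW(P) = {$, b}
FOLLOW(Q) = {a, b}
FOLLOW(R) = {a, b}
FOLLOW(S) = {$}
Therefore, FOLLOW(Q) = {a, b}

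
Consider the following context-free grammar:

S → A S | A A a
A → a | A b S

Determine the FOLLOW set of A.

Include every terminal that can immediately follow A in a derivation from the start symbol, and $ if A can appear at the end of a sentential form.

We compute FOLLOW(A) using the standard algorithm.
FOLLOW(S) starts with {$}.
FIRST(A) = {a}
FIRST(S) = {a}
FOLLOW(A) = {a, b}
FOLLOW(S) = {$, a, b}
Therefore, FOLLOW(A) = {a, b}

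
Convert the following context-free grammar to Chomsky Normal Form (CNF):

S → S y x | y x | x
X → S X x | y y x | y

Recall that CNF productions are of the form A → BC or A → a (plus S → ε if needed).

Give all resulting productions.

TY → y; TX → x; S → x; X → y; S → S X0; X0 → TY TX; S → TY TX; X → S X1; X1 → X TX; X → TY X2; X2 → TY TX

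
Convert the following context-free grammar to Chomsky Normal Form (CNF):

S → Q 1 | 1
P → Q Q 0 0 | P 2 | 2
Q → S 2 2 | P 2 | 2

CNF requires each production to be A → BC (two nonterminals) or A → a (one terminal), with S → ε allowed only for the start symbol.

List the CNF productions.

T1 → 1; S → 1; T0 → 0; T2 → 2; P → 2; Q → 2; S → Q T1; P → Q X0; X0 → Q X1; X1 → T0 T0; P → P T2; Q → S X2; X2 → T2 T2; Q → P T2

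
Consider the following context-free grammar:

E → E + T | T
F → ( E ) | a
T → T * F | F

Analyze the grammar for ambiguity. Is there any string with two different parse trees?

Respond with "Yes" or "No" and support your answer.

No - the grammar is unambiguous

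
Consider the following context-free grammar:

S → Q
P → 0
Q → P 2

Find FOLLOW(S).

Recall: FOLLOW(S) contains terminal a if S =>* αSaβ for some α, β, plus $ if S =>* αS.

We compute FOLLOW(S) using the standard algorithm.
FOLLOW(S) starts with {$}.
FIRST(P) = {0}
FIRST(Q) = {0}
FIRST(S) = {0}
FOLLOW(P) = {2}
FOLLOW(Q) = {$}
FOLLOW(S) = {$}
Therefore, FOLLOW(S) = {$}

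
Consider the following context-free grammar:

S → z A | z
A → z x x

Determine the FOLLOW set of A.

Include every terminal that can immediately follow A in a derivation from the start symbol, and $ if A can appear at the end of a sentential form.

We compute FOLLOW(A) using the standard algorithm.
FOLLOW(S) starts with {$}.
FIRST(A) = {z}
FIRST(S) = {z}
FOLLOW(A) = {$}
FOLLOW(S) = {$}
Therefore, FOLLOW(A) = {$}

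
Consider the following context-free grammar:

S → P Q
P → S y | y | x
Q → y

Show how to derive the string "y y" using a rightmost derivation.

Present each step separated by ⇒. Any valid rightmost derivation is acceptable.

S ⇒ P Q ⇒ P y ⇒ y y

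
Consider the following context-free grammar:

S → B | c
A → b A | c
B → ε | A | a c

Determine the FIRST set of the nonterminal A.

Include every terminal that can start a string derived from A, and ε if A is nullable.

We compute FIRST(A) using the standard algorithm.
FIRST(A) = {b, c}
FIRST(B) = {a, b, c, ε}
FIRST(S) = {a, b, c, ε}
Therefore, FIRST(A) = {b, c}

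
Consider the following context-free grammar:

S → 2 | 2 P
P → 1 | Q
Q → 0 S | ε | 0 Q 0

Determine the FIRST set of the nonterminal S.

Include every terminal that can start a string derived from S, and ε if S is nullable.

We compute FIRST(S) using the standard algorithm.
FIRST(P) = {0, 1, ε}
FIRST(Q) = {0, ε}
FIRST(S) = {2}
Therefore, FIRST(S) = {2}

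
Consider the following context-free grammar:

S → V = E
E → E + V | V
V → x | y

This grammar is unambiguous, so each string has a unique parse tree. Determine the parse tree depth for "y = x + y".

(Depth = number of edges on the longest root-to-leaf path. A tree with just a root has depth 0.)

4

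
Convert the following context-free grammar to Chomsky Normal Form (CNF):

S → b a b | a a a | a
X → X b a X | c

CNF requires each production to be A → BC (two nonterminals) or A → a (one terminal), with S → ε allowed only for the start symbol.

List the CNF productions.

TB → b; TA → a; S → a; X → c; S → TB X0; X0 → TA TB; S → TA X1; X1 → TA TA; X → X X2; X2 → TB X3; X3 → TA X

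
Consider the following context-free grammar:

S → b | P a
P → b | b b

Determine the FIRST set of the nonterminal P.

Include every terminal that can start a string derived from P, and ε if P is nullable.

We compute FIRST(P) using the standard algorithm.
FIRST(P) = {b}
FIRST(S) = {b}
Therefore, FIRST(P) = {b}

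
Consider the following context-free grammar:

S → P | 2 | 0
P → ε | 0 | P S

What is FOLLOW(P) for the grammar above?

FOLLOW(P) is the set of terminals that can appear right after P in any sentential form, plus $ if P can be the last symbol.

We compute FOLLOW(P) using the standard algorithm.
FOLLOW(S) starts with {$}.
FIRST(P) = {0, 2, ε}
FIRST(S) = {0, 2, ε}
FOLLOW(P) = {$, 0, 2}
FOLLOW(S) = {$, 0, 2}
Therefore, FOLLOW(P) = {$, 0, 2}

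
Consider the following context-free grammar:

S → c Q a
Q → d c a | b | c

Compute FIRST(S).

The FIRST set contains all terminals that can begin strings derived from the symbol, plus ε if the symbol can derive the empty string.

We compute FIRST(S) using the standard algorithm.
FIRST(Q) = {b, c, d}
FIRST(S) = {c}
Therefore, FIRST(S) = {c}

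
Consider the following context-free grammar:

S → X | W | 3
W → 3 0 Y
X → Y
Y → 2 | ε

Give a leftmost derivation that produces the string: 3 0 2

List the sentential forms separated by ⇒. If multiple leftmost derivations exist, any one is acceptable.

S ⇒ W ⇒ 3 0 Y ⇒ 3 0 2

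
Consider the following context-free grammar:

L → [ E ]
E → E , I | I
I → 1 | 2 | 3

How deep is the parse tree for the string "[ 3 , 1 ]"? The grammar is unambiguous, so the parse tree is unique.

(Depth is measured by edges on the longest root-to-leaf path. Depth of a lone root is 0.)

4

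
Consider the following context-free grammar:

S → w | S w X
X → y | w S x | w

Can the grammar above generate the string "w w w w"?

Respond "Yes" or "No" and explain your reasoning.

No - no valid derivation exists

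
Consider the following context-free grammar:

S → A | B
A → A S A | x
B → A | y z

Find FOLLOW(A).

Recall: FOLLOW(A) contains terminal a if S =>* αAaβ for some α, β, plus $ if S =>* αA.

We compute FOLLOW(A) using the standard algorithm.
FOLLOW(S) starts with {$}.
FIRST(A) = {x}
FIRST(B) = {x, y}
FIRST(S) = {x, y}
FOLLOW(A) = {$, x, y}
FOLLOW(B) = {$, x}
FOLLOW(S) = {$, x}
Therefore, FOLLOW(A) = {$, x, y}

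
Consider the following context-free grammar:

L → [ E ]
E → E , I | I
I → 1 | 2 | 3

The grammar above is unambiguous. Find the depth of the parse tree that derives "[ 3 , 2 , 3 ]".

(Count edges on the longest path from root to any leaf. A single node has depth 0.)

5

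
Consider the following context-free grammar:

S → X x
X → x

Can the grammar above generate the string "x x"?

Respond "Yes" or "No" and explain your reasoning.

Yes - a valid derivation exists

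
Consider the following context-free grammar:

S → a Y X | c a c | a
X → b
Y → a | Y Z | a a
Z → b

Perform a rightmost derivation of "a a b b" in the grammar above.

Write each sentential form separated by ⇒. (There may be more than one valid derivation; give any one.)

S ⇒ a Y X ⇒ a Y b ⇒ a Y Z b ⇒ a Y b b ⇒ a a b b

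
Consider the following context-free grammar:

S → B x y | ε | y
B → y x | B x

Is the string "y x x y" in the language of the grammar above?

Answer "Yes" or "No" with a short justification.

Yes - a valid derivation exists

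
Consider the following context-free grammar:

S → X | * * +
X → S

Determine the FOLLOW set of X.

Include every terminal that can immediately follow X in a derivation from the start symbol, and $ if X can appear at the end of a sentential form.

We compute FOLLOW(X) using the standard algorithm.
FOLLOW(S) starts with {$}.
FIRST(S) = {*}
FIRST(X) = {*}
FOLLOW(S) = {$}
FOLLOW(X) = {$}
Therefore, FOLLOW(X) = {$}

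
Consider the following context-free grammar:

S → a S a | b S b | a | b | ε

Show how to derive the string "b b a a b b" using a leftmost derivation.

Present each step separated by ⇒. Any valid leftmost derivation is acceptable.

S ⇒ b S b ⇒ b b S b b ⇒ b b a S a b b ⇒ b b a a b b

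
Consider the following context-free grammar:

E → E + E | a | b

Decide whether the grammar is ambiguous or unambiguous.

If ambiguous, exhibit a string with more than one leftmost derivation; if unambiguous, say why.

Ambiguous - the string 'b + b + b + a' has two distinct leftmost derivations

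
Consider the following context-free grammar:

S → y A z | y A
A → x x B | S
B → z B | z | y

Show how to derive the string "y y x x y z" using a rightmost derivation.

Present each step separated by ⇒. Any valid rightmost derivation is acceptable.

S ⇒ y A z ⇒ y S z ⇒ y y A z ⇒ y y x x B z ⇒ y y x x y z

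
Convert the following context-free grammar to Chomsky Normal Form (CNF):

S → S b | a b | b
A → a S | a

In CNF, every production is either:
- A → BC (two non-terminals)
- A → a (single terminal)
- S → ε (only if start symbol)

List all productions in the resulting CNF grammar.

TB → b; TA → a; S → b; A → a; S → S TB; S → TA TB; A → TA S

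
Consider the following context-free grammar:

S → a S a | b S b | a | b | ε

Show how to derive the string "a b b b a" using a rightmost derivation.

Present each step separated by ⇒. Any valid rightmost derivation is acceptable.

S ⇒ a S a ⇒ a b S b a ⇒ a b b b a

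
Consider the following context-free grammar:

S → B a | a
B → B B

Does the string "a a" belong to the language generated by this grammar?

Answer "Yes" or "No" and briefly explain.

No - no valid derivation exists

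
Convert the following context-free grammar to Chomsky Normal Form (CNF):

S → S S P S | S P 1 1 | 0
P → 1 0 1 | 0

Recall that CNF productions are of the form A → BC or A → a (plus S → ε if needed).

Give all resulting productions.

T1 → 1; S → 0; T0 → 0; P → 0; S → S X0; X0 → S X1; X1 → P S; S → S X2; X2 → P X3; X3 → T1 T1; P → T1 X4; X4 → T0 T1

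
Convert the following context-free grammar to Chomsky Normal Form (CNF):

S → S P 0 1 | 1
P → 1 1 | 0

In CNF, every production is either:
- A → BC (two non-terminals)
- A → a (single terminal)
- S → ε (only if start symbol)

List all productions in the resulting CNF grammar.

T0 → 0; T1 → 1; S → 1; P → 0; S → S X0; X0 → P X1; X1 → T0 T1; P → T1 T1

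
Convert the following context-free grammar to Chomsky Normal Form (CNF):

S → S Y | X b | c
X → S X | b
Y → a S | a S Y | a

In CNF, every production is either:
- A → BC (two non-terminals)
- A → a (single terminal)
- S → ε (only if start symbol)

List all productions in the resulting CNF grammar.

TB → b; S → c; X → b; TA → a; Y → a; S → S Y; S → X TB; X → S X; Y → TA S; Y → TA X0; X0 → S Y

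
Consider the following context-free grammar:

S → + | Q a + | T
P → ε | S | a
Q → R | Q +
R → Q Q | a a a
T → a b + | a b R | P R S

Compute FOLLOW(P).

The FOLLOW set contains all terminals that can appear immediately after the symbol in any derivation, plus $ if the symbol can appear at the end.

We compute FOLLOW(P) using the standard algorithm.
FOLLOW(S) starts with {$}.
FIRST(P) = {+, a, ε}
FIRST(Q) = {a}
FIRST(R) = {a}
FIRST(S) = {+, a}
FIRST(T) = {+, a}
FOLLOW(P) = {a}
FOLLOW(Q) = {$, +, a}
FOLLOW(R) = {$, +, a}
FOLLOW(S) = {$, a}
FOLLOW(T) = {$, a}
Therefore, FOLLOW(P) = {a}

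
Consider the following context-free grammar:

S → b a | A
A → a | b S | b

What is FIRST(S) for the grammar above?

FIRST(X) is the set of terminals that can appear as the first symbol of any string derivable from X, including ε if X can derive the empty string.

We compute FIRST(S) using the standard algorithm.
FIRST(A) = {a, b}
FIRST(S) = {a, b}
Therefore, FIRST(S) = {a, b}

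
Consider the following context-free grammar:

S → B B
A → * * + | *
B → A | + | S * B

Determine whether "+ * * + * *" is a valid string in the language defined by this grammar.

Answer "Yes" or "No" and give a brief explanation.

No - no valid derivation exists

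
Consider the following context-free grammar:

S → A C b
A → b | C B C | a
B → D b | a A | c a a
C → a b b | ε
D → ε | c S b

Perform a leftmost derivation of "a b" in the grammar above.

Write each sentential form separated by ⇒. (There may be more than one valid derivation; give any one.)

S ⇒ A C b ⇒ a C b ⇒ a b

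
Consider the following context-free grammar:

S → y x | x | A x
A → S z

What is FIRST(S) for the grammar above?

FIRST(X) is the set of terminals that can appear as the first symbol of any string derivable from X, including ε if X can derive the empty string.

We compute FIRST(S) using the standard algorithm.
FIRST(A) = {x, y}
FIRST(S) = {x, y}
Therefore, FIRST(S) = {x, y}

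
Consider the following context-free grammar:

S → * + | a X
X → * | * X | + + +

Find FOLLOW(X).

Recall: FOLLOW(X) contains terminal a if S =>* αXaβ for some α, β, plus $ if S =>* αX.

We compute FOLLOW(X) using the standard algorithm.
FOLLOW(S) starts with {$}.
FIRST(S) = {*, a}
FIRST(X) = {*, +}
FOLLOW(S) = {$}
FOLLOW(X) = {$}
Therefore, FOLLOW(X) = {$}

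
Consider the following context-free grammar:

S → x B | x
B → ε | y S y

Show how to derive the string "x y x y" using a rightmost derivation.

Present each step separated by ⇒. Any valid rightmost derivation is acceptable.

S ⇒ x B ⇒ x y S y ⇒ x y x y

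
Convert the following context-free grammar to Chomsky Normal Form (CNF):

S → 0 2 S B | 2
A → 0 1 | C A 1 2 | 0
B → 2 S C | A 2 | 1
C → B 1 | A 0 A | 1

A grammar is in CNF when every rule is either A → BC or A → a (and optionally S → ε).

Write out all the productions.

T0 → 0; T2 → 2; S → 2; T1 → 1; A → 0; B → 1; C → 1; S → T0 X0; X0 → T2 X1; X1 → S B; A → T0 T1; A → C X2; X2 → A X3; X3 → T1 T2; B → T2 X4; X4 → S C; B → A T2; C → B T1; C → A X5; X5 → T0 A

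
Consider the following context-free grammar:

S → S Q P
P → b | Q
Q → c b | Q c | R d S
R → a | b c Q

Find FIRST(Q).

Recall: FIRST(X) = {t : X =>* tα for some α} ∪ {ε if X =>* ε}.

We compute FIRST(Q) using the standard algorithm.
FIRST(P) = {a, b, c}
FIRST(Q) = {a, b, c}
FIRST(R) = {a, b}
FIRST(S) = {}
Therefore, FIRST(Q) = {a, b, c}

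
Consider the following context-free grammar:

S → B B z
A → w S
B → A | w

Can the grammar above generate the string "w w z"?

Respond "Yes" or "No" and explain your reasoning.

Yes - a valid derivation exists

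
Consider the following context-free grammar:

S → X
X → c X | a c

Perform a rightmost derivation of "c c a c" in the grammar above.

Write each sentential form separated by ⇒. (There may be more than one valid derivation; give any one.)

S ⇒ X ⇒ c X ⇒ c c X ⇒ c c a c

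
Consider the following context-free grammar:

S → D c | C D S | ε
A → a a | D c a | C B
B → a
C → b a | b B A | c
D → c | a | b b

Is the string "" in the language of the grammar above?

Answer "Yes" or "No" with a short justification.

Yes - a valid derivation exists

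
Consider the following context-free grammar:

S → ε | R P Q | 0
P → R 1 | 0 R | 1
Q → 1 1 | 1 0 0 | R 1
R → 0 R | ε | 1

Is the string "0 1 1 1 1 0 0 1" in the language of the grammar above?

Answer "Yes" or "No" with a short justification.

No - no valid derivation exists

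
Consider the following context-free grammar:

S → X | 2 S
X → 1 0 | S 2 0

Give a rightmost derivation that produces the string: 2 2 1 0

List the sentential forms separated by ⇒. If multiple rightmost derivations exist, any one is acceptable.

S ⇒ 2 S ⇒ 2 2 S ⇒ 2 2 X ⇒ 2 2 1 0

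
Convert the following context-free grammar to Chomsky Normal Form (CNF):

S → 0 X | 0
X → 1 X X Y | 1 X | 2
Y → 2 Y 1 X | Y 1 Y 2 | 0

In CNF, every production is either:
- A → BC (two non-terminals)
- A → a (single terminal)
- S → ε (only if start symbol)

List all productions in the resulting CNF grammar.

T0 → 0; S → 0; T1 → 1; X → 2; T2 → 2; Y → 0; S → T0 X; X → T1 X0; X0 → X X1; X1 → X Y; X → T1 X; Y → T2 X2; X2 → Y X3; X3 → T1 X; Y → Y X4; X4 → T1 X5; X5 → Y T2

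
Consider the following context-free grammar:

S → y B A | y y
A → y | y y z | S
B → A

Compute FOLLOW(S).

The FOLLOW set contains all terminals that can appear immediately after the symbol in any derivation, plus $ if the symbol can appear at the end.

We compute FOLLOW(S) using the standard algorithm.
FOLLOW(S) starts with {$}.
FIRST(A) = {y}
FIRST(B) = {y}
FIRST(S) = {y}
FOLLOW(A) = {$, y}
FOLLOW(B) = {y}
FOLLOW(S) = {$, y}
Therefore, FOLLOW(S) = {$, y}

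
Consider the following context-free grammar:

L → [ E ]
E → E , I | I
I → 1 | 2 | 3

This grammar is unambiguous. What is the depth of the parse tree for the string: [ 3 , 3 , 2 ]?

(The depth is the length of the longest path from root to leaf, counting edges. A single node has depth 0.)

5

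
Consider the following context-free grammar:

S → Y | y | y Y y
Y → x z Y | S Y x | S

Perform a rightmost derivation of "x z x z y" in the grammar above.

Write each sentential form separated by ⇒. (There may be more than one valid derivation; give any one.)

S ⇒ Y ⇒ x z Y ⇒ x z x z Y ⇒ x z x z S ⇒ x z x z y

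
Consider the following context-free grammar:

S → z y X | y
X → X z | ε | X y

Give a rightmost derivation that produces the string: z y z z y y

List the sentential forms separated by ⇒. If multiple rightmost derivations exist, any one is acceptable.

S ⇒ z y X ⇒ z y X y ⇒ z y X y y ⇒ z y X z y y ⇒ z y X z z y y ⇒ z y z z y y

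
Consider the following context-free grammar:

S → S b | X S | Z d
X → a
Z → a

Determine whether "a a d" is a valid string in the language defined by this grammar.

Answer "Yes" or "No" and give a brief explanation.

Yes - a valid derivation exists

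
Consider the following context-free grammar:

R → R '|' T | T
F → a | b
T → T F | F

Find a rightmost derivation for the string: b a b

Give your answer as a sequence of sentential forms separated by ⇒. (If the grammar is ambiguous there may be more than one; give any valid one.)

R ⇒ T ⇒ T F ⇒ T b ⇒ T F b ⇒ T a b ⇒ F a b ⇒ b a b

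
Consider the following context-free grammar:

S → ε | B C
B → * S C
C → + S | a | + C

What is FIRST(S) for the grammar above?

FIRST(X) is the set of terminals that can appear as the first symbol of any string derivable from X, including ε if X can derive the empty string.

We compute FIRST(S) using the standard algorithm.
FIRST(B) = {*}
FIRST(C) = {+, a}
FIRST(S) = {*, ε}
Therefore, FIRST(S) = {*, ε}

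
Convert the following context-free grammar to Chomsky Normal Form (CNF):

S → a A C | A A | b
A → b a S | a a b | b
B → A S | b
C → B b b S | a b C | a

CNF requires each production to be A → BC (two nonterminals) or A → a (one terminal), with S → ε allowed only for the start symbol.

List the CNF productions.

TA → a; S → b; TB → b; A → b; B → b; C → a; S → TA X0; X0 → A C; S → A A; A → TB X1; X1 → TA S; A → TA X2; X2 → TA TB; B → A S; C → B X3; X3 → TB X4; X4 → TB S; C → TA X5; X5 → TB C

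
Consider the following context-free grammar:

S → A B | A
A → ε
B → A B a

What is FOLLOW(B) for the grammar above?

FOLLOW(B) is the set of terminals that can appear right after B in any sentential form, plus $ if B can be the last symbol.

We compute FOLLOW(B) using the standard algorithm.
FOLLOW(S) starts with {$}.
FIRST(A) = {ε}
FIRST(B) = {}
FIRST(S) = {ε}
FOLLOW(A) = {$}
FOLLOW(B) = {$, a}
FOLLOW(S) = {$}
Therefore, FOLLOW(B) = {$, a}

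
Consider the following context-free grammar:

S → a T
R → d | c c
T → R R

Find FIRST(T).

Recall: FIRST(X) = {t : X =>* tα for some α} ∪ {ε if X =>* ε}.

We compute FIRST(T) using the standard algorithm.
FIRST(R) = {c, d}
FIRST(S) = {a}
FIRST(T) = {c, d}
Therefore, FIRST(T) = {c, d}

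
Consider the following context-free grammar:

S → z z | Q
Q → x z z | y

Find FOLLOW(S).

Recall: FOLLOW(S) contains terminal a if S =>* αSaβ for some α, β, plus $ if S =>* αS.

We compute FOLLOW(S) using the standard algorithm.
FOLLOW(S) starts with {$}.
FIRST(Q) = {x, y}
FIRST(S) = {x, y, z}
FOLLOW(Q) = {$}
FOLLOW(S) = {$}
Therefore, FOLLOW(S) = {$}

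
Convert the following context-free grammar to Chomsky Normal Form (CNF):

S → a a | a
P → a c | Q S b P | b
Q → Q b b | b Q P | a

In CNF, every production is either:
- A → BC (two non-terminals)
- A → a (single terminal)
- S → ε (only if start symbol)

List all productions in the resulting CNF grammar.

TA → a; S → a; TC → c; TB → b; P → b; Q → a; S → TA TA; P → TA TC; P → Q X0; X0 → S X1; X1 → TB P; Q → Q X2; X2 → TB TB; Q → TB X3; X3 → Q P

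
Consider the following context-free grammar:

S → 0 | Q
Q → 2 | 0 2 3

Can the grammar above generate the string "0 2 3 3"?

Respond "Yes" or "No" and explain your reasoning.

No - no valid derivation exists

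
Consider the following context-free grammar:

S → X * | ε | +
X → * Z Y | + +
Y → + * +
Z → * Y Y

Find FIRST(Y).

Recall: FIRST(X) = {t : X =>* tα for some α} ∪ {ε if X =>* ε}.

We compute FIRST(Y) using the standard algorithm.
FIRST(S) = {*, +, ε}
FIRST(X) = {*, +}
FIRST(Y) = {+}
FIRST(Z) = {*}
Therefore, FIRST(Y) = {+}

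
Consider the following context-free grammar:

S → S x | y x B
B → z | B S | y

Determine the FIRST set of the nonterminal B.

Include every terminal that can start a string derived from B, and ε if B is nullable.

We compute FIRST(B) using the standard algorithm.
FIRST(B) = {y, z}
FIRST(S) = {y}
Therefore, FIRST(B) = {y, z}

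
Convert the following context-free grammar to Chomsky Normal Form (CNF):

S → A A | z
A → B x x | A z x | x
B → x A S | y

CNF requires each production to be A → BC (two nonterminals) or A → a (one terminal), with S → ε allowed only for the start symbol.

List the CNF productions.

S → z; TX → x; TZ → z; A → x; B → y; S → A A; A → B X0; X0 → TX TX; A → A X1; X1 → TZ TX; B → TX X2; X2 → A S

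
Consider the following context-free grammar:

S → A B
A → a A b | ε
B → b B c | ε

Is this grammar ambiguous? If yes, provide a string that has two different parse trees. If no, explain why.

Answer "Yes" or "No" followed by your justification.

No - the grammar is unambiguous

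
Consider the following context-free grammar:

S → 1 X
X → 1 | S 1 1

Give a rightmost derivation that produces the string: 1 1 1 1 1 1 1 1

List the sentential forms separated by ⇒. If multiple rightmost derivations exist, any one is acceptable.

S ⇒ 1 X ⇒ 1 S 1 1 ⇒ 1 1 X 1 1 ⇒ 1 1 S 1 1 1 1 ⇒ 1 1 1 X 1 1 1 1 ⇒ 1 1 1 1 1 1 1 1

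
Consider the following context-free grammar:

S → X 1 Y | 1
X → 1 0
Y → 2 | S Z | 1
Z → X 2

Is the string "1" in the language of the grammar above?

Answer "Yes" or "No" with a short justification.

Yes - a valid derivation exists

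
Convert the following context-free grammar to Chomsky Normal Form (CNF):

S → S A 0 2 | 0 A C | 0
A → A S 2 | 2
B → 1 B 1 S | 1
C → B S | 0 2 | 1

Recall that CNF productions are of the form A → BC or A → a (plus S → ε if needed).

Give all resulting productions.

T0 → 0; T2 → 2; S → 0; A → 2; T1 → 1; B → 1; C → 1; S → S X0; X0 → A X1; X1 → T0 T2; S → T0 X2; X2 → A C; A → A X3; X3 → S T2; B → T1 X4; X4 → B X5; X5 → T1 S; C → B S; C → T0 T2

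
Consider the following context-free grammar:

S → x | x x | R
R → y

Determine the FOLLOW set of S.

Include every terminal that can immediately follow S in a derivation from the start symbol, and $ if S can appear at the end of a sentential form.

We compute FOLLOW(S) using the standard algorithm.
FOLLOW(S) starts with {$}.
FIRST(R) = {y}
FIRST(S) = {x, y}
FOLLOW(R) = {$}
FOLLOW(S) = {$}
Therefore, FOLLOW(S) = {$}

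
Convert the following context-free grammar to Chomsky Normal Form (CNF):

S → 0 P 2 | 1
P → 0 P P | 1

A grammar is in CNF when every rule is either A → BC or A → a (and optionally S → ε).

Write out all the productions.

T0 → 0; T2 → 2; S → 1; P → 1; S → T0 X0; X0 → P T2; P → T0 X1; X1 → P P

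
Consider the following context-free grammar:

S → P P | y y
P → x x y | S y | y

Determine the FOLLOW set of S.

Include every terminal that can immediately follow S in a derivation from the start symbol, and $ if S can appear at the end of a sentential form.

We compute FOLLOW(S) using the standard algorithm.
FOLLOW(S) starts with {$}.
FIRST(P) = {x, y}
FIRST(S) = {x, y}
FOLLOW(P) = {$, x, y}
FOLLOW(S) = {$, y}
Therefore, FOLLOW(S) = {$, y}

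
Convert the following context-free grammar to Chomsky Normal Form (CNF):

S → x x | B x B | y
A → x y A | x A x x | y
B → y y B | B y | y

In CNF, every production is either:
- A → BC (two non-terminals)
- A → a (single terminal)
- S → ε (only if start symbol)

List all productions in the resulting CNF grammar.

TX → x; S → y; TY → y; A → y; B → y; S → TX TX; S → B X0; X0 → TX B; A → TX X1; X1 → TY A; A → TX X2; X2 → A X3; X3 → TX TX; B → TY X4; X4 → TY B; B → B TY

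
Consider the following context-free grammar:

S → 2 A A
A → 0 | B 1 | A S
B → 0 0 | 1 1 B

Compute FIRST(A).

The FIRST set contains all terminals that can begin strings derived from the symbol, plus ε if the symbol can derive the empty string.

We compute FIRST(A) using the standard algorithm.
FIRST(A) = {0, 1}
FIRST(B) = {0, 1}
FIRST(S) = {2}
Therefore, FIRST(A) = {0, 1}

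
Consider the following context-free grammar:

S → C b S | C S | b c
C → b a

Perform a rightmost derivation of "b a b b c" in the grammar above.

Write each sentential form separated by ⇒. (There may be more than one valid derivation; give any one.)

S ⇒ C b S ⇒ C b b c ⇒ b a b b c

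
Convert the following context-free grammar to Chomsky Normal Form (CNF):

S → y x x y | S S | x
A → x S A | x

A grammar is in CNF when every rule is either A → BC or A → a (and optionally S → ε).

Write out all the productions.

TY → y; TX → x; S → x; A → x; S → TY X0; X0 → TX X1; X1 → TX TY; S → S S; A → TX X2; X2 → S A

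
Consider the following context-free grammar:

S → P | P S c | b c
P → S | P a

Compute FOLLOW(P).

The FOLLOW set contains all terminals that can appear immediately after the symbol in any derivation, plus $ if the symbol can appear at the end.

We compute FOLLOW(P) using the standard algorithm.
FOLLOW(S) starts with {$}.
FIRST(P) = {b}
FIRST(S) = {b}
FOLLOW(P) = {$, a, b, c}
FOLLOW(S) = {$, a, b, c}
Therefore, FOLLOW(P) = {$, a, b, c}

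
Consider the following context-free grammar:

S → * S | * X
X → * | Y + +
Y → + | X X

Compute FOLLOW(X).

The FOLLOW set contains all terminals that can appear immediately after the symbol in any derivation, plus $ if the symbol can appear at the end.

We compute FOLLOW(X) using the standard algorithm.
FOLLOW(S) starts with {$}.
FIRST(S) = {*}
FIRST(X) = {*, +}
FIRST(Y) = {*, +}
FOLLOW(S) = {$}
FOLLOW(X) = {$, *, +}
FOLLOW(Y) = {+}
Therefore, FOLLOW(X) = {$, *, +}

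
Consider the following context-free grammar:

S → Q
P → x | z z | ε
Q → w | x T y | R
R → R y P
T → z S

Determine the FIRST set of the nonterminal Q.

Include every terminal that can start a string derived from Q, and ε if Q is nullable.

We compute FIRST(Q) using the standard algorithm.
FIRST(P) = {x, z, ε}
FIRST(Q) = {w, x}
FIRST(R) = {}
FIRST(S) = {w, x}
FIRST(T) = {z}
Therefore, FIRST(Q) = {w, x}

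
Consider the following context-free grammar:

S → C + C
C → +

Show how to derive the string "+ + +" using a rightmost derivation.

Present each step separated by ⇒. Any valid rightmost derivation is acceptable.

S ⇒ C + C ⇒ C + + ⇒ + + +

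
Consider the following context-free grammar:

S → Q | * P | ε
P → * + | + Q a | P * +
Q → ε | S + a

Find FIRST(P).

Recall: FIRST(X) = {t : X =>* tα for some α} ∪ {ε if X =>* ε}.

We compute FIRST(P) using the standard algorithm.
FIRST(P) = {*, +}
FIRST(Q) = {*, +, ε}
FIRST(S) = {*, +, ε}
Therefore, FIRST(P) = {*, +}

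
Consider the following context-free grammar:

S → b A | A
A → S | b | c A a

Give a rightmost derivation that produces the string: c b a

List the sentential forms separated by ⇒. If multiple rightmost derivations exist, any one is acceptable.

S ⇒ A ⇒ c A a ⇒ c b a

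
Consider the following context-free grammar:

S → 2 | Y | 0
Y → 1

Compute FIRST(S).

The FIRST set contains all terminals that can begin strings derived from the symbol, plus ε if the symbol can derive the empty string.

We compute FIRST(S) using the standard algorithm.
FIRST(S) = {0, 1, 2}
FIRST(Y) = {1}
Therefore, FIRST(S) = {0, 1, 2}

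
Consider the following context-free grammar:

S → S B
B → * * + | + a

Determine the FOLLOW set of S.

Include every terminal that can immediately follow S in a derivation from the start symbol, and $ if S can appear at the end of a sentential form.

We compute FOLLOW(S) using the standard algorithm.
FOLLOW(S) starts with {$}.
FIRST(B) = {*, +}
FIRST(S) = {}
FOLLOW(B) = {$, *, +}
FOLLOW(S) = {$, *, +}
Therefore, FOLLOW(S) = {$, *, +}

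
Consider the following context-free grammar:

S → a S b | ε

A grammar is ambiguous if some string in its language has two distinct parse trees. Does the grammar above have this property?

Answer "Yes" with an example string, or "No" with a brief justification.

No - the grammar is unambiguous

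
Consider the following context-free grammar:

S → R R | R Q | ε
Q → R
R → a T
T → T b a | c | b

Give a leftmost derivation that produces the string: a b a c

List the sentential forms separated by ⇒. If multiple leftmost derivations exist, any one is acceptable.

S ⇒ R R ⇒ a T R ⇒ a b R ⇒ a b a T ⇒ a b a c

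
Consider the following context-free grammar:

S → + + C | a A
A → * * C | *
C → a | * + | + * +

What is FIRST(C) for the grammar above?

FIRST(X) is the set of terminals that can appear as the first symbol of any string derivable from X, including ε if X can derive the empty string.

We compute FIRST(C) using the standard algorithm.
FIRST(A) = {*}
FIRST(C) = {*, +, a}
FIRST(S) = {+, a}
Therefore, FIRST(C) = {*, +, a}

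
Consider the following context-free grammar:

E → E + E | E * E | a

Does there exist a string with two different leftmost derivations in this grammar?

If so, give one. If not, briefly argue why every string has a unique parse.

Yes - the string 'a + a * a + a' has two distinct leftmost derivations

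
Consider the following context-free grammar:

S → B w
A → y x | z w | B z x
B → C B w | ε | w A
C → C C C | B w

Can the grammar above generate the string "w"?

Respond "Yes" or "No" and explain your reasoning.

Yes - a valid derivation exists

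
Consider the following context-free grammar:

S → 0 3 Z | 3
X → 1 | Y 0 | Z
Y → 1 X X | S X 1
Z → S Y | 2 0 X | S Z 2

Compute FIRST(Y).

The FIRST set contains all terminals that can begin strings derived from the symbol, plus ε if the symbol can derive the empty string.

We compute FIRST(Y) using the standard algorithm.
FIRST(S) = {0, 3}
FIRST(X) = {0, 1, 2, 3}
FIRST(Y) = {0, 1, 3}
FIRST(Z) = {0, 2, 3}
Therefore, FIRST(Y) = {0, 1, 3}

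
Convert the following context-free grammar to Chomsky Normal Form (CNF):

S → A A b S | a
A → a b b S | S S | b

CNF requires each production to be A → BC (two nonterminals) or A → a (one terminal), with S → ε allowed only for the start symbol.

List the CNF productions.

TB → b; S → a; TA → a; A → b; S → A X0; X0 → A X1; X1 → TB S; A → TA X2; X2 → TB X3; X3 → TB S; A → S S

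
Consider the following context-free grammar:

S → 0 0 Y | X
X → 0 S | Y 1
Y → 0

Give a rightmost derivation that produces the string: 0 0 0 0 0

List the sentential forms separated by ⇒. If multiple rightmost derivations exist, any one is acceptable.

S ⇒ X ⇒ 0 S ⇒ 0 X ⇒ 0 0 S ⇒ 0 0 0 0 Y ⇒ 0 0 0 0 0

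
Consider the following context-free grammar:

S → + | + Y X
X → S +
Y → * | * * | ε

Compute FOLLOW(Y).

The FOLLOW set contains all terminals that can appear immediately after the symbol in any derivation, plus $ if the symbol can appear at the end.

We compute FOLLOW(Y) using the standard algorithm.
FOLLOW(S) starts with {$}.
FIRST(S) = {+}
FIRST(X) = {+}
FIRST(Y) = {*, ε}
FOLLOW(S) = {$, +}
FOLLOW(X) = {$, +}
FOLLOW(Y) = {+}
Therefore, FOLLOW(Y) = {+}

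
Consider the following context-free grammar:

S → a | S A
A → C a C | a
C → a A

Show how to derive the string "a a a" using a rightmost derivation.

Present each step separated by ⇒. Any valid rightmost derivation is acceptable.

S ⇒ S A ⇒ S a ⇒ S A a ⇒ S a a ⇒ a a a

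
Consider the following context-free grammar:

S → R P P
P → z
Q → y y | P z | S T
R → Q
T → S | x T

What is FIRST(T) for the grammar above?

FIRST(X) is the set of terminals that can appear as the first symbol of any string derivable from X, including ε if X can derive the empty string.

We compute FIRST(T) using the standard algorithm.
FIRST(P) = {z}
FIRST(Q) = {y, z}
FIRST(R) = {y, z}
FIRST(S) = {y, z}
FIRST(T) = {x, y, z}
Therefore, FIRST(T) = {x, y, z}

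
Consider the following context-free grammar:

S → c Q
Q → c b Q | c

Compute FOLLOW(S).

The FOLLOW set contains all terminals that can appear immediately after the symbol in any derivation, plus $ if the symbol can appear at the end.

We compute FOLLOW(S) using the standard algorithm.
FOLLOW(S) starts with {$}.
FIRST(Q) = {c}
FIRST(S) = {c}
FOLLOW(Q) = {$}
FOLLOW(S) = {$}
Therefore, FOLLOW(S) = {$}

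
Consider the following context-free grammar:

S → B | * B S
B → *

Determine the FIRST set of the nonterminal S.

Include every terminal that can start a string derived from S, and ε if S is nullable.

We compute FIRST(S) using the standard algorithm.
FIRST(B) = {*}
FIRST(S) = {*}
Therefore, FIRST(S) = {*}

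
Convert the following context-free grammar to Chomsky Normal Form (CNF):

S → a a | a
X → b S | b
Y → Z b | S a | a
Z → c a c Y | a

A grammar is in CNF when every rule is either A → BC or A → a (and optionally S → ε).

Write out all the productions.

TA → a; S → a; TB → b; X → b; Y → a; TC → c; Z → a; S → TA TA; X → TB S; Y → Z TB; Y → S TA; Z → TC X0; X0 → TA X1; X1 → TC Y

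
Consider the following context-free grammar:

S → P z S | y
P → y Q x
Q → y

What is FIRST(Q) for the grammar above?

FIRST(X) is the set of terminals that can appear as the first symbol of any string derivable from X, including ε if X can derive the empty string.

We compute FIRST(Q) using the standard algorithm.
FIRST(P) = {y}
FIRST(Q) = {y}
FIRST(S) = {y}
Therefore, FIRST(Q) = {y}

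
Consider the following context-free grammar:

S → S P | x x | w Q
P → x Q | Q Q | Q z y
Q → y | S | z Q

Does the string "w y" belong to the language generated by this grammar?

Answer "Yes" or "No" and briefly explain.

Yes - a valid derivation exists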